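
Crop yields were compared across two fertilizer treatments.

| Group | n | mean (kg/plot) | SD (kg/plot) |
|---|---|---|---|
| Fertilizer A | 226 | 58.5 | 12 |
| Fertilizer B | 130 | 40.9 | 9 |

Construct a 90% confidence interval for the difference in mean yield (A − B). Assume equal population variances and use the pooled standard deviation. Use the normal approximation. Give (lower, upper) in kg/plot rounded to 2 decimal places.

s_p = √[((n₁−1)s₁² + (n₂−1)s₂²)/(n₁+n₂−2)] = √[(225·12² + 129·9²)/354] = 11.0019.
SE = 11.0019·√(1/226 + 1/130) = 1.2111.
With z* = 1.645, margin = 1.645 × 1.2111 = 1.9923.
x̄₁ − x̄₂ = 58.5 − 40.9 = 17.6000; interval 17.6000 ± 1.9923 = (15.61, 19.59).

(15.61, 19.59)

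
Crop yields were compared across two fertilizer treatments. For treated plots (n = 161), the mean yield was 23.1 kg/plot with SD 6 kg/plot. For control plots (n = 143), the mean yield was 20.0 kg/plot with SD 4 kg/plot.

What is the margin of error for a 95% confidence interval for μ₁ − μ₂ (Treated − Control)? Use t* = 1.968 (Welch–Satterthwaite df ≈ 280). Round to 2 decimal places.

SE₁ = s₁/√n₁ = 6/√161 = 0.4729; SE₂ = 4/√143 = 0.3345.
Independent samples, unequal variances: SE_diff = √(SE₁² + SE₂²) = √(0.22363441 + 0.11189025) = 0.5792.
t* = 1.968, so margin of error = 1.968 × 0.5792 = 1.1399.

1.14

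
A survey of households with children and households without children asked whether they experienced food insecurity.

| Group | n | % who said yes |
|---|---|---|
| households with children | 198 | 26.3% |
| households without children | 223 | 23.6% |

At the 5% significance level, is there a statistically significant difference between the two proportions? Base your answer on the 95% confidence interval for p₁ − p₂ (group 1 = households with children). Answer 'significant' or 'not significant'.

The two standard errors are √(0.2630×0.7370/198) = 0.03129 and √(0.2360×0.7640/223) = 0.02843.
Because the samples are independent, SE_diff = √(0.03129² + 0.02843²) = 0.04228.
Using z* = 1.960 for 95%, ME = 1.960 × 0.04228 = 0.08287.
p̂₁ − p̂₂ = 0.0270; interval 0.0270 ± 0.08287 gives (-0.05587, 0.10987).
The interval (-0.05587, 0.10987) contains 0, so the difference is not significant.

not significant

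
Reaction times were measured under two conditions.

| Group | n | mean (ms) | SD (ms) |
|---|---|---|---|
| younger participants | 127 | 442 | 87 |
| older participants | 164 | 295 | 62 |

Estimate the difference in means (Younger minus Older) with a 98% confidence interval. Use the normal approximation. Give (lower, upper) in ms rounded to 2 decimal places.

Standard errors of each mean: 87/√127 = 7.7200 and 62/√164 = 4.8414.
SE(x̄₁ − x̄₂) = √(7.7200² + 4.8414²) = 9.1125 for independent samples with unequal variances.
With z* = 2.326, the margin is 2.326 × 9.1125 = 21.1957.
x̄₁ − x̄₂ = 442 − 295 = 147.0000; the interval is 147.0000 ± 21.1957 = (125.80, 168.20).

(125.80, 168.20)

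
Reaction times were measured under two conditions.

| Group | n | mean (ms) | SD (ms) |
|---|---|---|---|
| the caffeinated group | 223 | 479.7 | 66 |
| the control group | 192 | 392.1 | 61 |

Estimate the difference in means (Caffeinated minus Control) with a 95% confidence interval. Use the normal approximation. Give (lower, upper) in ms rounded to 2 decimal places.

(75.37, 99.83)

Per-group SEs: s₁/√n₁ = 66/√223 = 4.4197, s₂/√n₂ = 61/√192 = 4.4023.
Unpooled SE of the difference: √(19.53374809 + 19.38024529) = 6.2381.
Margin of error = z* · SE = 1.960 × 6.2381 = 12.2267.
x̄₁ − x̄₂ = 479.7 − 392.1 = 87.6000.
CI: 87.6000 ± 12.2267 = (75.37, 99.83).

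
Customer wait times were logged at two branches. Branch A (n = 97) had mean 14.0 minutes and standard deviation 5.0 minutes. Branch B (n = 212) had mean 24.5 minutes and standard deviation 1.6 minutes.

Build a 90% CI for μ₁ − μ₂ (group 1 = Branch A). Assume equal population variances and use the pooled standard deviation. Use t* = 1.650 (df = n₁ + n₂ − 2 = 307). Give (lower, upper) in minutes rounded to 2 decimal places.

s_p = √[((n₁−1)s₁² + (n₂−1)s₂²)/(n₁+n₂−2)] = √[(96·5.0² + 211·1.6²)/307] = 3.0947.
SE = 3.0947·√(1/97 + 1/212) = 0.3794.
With t* = 1.650, margin = 1.650 × 0.3794 = 0.6260.
x̄₁ − x̄₂ = 14.0 − 24.5 = -10.5000; interval -10.5000 ± 0.6260 = (-11.13, -9.87).

(-11.13, -9.87)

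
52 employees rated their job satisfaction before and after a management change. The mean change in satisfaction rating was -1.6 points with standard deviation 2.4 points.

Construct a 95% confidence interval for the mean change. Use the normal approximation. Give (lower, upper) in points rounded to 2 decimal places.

(-2.25, -0.95)

This is a matched-pairs design, so SE = s_d/√n = 2.4/√52 = 0.3328.
Margin = 1.960 × 0.3328 = 0.6523; the interval is -1.6 ± 0.6523 = (-2.25, -0.95).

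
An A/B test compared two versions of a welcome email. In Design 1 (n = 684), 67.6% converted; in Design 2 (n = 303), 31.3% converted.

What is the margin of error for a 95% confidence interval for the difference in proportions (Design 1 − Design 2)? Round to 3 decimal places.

0.063

Each SE is √(p̂(1−p̂)/n): √(0.6760·0.3240/684) = 0.01789 and √(0.3130·0.6870/303) = 0.02664.
SE(p̂₁ − p̂₂) = √(SE₁² + SE₂²) = √(0.0003200521 + 0.0007096896) = 0.03209, since the two samples are independent.
At 95% confidence z* = 1.960; margin = 1.960 × 0.03209 = 0.06290.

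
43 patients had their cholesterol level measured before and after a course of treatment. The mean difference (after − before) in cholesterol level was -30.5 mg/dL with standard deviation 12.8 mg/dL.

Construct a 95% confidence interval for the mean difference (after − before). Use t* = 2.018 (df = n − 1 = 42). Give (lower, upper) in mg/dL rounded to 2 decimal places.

Paired design: SE = s_d/√n = 12.8/√43 = 1.9520.
t* = 2.018; margin of error = 2.018 × 1.9520 = 3.9391.
-30.5 ± 3.9391 → (-34.44, -26.56).

(-34.44, -26.56)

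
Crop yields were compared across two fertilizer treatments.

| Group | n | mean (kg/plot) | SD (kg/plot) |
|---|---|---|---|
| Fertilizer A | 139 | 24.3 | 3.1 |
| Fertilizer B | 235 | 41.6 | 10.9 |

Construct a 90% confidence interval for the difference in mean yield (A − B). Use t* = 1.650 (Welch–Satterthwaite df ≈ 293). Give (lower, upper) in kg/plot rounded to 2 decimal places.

(-18.55, -16.05)

SE₁ = s₁/√n₁ = 3.1/√139 = 0.2629; SE₂ = 10.9/√235 = 0.7110.
Independent samples, unequal variances: SE_diff = √(SE₁² + SE₂²) = √(0.06911641 + 0.505521) = 0.7580.
t* = 1.650, so margin of error = 1.650 × 0.7580 = 1.2507.
Difference in means = 24.3 − 41.6 = -17.3000.
-17.3000 ± 1.2507 → (-18.55, -16.05).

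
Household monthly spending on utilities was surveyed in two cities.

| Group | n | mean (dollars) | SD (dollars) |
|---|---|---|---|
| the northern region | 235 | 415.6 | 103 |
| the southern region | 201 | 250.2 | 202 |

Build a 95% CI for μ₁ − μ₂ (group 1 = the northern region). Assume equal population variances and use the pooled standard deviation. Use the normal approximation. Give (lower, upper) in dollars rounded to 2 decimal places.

s_p = √[((n₁−1)s₁² + (n₂−1)s₂²)/(n₁+n₂−2)] = √[(234·103² + 200·202²)/434] = 156.6006.
SE = 156.6006·√(1/235 + 1/201) = 15.0454.
With z* = 1.960, margin = 1.960 × 15.0454 = 29.4890.
x̄₁ − x̄₂ = 415.6 − 250.2 = 165.4000; interval 165.4000 ± 29.4890 = (135.91, 194.89).

(135.91, 194.89)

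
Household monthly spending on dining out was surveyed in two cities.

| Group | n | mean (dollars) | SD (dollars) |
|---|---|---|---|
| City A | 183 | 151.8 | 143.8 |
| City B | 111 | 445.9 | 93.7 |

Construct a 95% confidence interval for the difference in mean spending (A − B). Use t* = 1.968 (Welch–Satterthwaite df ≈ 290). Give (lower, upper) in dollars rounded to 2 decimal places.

SE₁ = s₁/√n₁ = 143.8/√183 = 10.6300; SE₂ = 93.7/√111 = 8.8936.
Independent samples, unequal variances: SE_diff = √(SE₁² + SE₂²) = √(112.9969 + 79.09612096) = 13.8598.
t* = 1.968, so margin of error = 1.968 × 13.8598 = 27.2761.
Difference in means = 151.8 − 445.9 = -294.1000.
-294.1000 ± 27.2761 → (-321.38, -266.82).

(-321.38, -266.82)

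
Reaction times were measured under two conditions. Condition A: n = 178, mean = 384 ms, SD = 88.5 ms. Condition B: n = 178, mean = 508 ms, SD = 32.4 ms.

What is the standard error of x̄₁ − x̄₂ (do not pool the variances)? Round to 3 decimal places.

7.064

SE₁ = s₁/√n₁ = 88.5/√178 = 6.6334; SE₂ = 32.4/√178 = 2.4285.
Independent samples, unequal variances: SE_diff = √(SE₁² + SE₂²) = √(44.00199556 + 5.89761225) = 7.0640.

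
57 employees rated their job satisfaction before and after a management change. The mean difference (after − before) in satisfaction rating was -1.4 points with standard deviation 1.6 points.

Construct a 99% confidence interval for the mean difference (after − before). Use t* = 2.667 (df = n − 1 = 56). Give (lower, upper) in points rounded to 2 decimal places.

This is a matched-pairs design, so SE = s_d/√n = 1.6/√57 = 0.2119.
Margin = 2.667 × 0.2119 = 0.5651; the interval is -1.4 ± 0.5651 = (-1.97, -0.83).

(-1.97, -0.83)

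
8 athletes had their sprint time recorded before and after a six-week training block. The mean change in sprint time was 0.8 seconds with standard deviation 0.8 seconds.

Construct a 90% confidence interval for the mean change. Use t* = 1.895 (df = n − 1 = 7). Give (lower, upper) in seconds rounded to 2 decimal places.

(0.26, 1.34)

This is a matched-pairs design, so SE = s_d/√n = 0.8/√8 = 0.2828.
Margin = 1.895 × 0.2828 = 0.5359; the interval is 0.8 ± 0.5359 = (0.26, 1.34).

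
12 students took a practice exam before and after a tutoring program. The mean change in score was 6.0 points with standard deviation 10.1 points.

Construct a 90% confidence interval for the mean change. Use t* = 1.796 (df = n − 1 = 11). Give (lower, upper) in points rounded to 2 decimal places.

This is a matched-pairs design, so SE = s_d/√n = 10.1/√12 = 2.9156.
Margin = 1.796 × 2.9156 = 5.2364; the interval is 6.0 ± 5.2364 = (0.76, 11.24).

(0.76, 11.24)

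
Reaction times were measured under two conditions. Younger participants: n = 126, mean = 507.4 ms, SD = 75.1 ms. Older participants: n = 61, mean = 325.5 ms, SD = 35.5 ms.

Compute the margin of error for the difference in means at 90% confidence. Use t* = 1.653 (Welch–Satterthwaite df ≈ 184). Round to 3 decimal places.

13.370

SE₁ = s₁/√n₁ = 75.1/√126 = 6.6904; SE₂ = 35.5/√61 = 4.5453.
Independent samples, unequal variances: SE_diff = √(SE₁² + SE₂²) = √(44.76145216 + 20.65975209) = 8.0883.
t* = 1.653, so margin of error = 1.653 × 8.0883 = 13.3700.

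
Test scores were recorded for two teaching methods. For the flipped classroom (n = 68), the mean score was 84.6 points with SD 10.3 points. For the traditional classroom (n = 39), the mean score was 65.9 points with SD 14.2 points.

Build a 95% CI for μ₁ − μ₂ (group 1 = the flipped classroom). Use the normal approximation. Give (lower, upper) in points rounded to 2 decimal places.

Standard errors of each mean: 10.3/√68 = 1.2491 and 14.2/√39 = 2.2738.
SE(x̄₁ − x̄₂) = √(1.2491² + 2.2738²) = 2.5943 for independent samples with unequal variances.
With z* = 1.960, the margin is 1.960 × 2.5943 = 5.0848.
x̄₁ − x̄₂ = 84.6 − 65.9 = 18.7000; the interval is 18.7000 ± 5.0848 = (13.62, 23.78).

(13.62, 23.78)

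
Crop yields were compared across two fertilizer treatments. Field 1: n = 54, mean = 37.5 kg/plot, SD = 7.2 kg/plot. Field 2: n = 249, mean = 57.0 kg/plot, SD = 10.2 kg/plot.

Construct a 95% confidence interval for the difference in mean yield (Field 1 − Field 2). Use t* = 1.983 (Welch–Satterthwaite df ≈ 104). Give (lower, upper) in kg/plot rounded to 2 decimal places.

SE₁ = s₁/√n₁ = 7.2/√54 = 0.9798; SE₂ = 10.2/√249 = 0.6464.
Independent samples, unequal variances: SE_diff = √(SE₁² + SE₂²) = √(0.96000804 + 0.41783296) = 1.1738.
t* = 1.983, so margin of error = 1.983 × 1.1738 = 2.3276.
Difference in means = 37.5 − 57.0 = -19.5000.
-19.5000 ± 2.3276 → (-21.83, -17.17).

(-21.83, -17.17)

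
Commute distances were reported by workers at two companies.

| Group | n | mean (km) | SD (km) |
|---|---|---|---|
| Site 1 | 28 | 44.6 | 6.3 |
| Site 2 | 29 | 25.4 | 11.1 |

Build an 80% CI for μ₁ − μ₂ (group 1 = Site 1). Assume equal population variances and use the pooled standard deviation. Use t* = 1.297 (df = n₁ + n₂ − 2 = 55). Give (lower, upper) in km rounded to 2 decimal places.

s_p = √[((n₁−1)s₁² + (n₂−1)s₂²)/(n₁+n₂−2)] = √[(27·6.3² + 28·11.1²)/55] = 9.0669.
SE = 9.0669·√(1/28 + 1/29) = 2.4023.
With t* = 1.297, margin = 1.297 × 2.4023 = 3.1158.
x̄₁ − x̄₂ = 44.6 − 25.4 = 19.2000; interval 19.2000 ± 3.1158 = (16.08, 22.32).

(16.08, 22.32)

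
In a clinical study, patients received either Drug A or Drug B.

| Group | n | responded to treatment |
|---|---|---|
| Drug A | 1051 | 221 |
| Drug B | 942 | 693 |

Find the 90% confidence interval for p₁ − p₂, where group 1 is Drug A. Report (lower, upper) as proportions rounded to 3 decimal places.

(-0.557, -0.494)

First, p̂₁ = 221/1051 = 0.2103; p̂₂ = 693/942 = 0.7357.
The two standard errors are √(0.2103×0.7897/1051) = 0.01257 and √(0.7357×0.2643/942) = 0.01437.
Because the samples are independent, SE_diff = √(0.01257² + 0.01437²) = 0.01909.
Using z* = 1.645 for 90%, ME = 1.645 × 0.01909 = 0.03140.
p̂₁ − p̂₂ = -0.5254; interval -0.5254 ± 0.03140 gives (-0.557, -0.494).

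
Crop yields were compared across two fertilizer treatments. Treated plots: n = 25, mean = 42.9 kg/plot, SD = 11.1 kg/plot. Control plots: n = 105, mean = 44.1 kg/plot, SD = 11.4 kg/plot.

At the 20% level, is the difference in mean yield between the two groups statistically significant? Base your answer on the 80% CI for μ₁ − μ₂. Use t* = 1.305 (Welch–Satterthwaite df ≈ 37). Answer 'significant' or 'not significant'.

not significant

Standard errors of each mean: 11.1/√25 = 2.2200 and 11.4/√105 = 1.1125.
SE(x̄₁ − x̄₂) = √(2.2200² + 1.1125²) = 2.4832 for independent samples with unequal variances.
With t* = 1.305, the margin is 1.305 × 2.4832 = 3.2406.
x̄₁ − x̄₂ = 42.9 − 44.1 = -1.2000; the interval is -1.2000 ± 3.2406 = (-4.4406, 2.0406).
The interval (-4.4406, 2.0406) contains 0, so the difference is not significant.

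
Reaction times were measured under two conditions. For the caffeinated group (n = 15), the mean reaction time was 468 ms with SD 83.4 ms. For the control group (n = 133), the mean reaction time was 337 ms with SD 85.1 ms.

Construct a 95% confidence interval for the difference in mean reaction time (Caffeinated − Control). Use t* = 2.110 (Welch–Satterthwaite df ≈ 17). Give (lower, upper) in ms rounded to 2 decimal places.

SE₁ = s₁/√n₁ = 83.4/√15 = 21.5338; SE₂ = 85.1/√133 = 7.3791.
Independent samples, unequal variances: SE_diff = √(SE₁² + SE₂²) = √(463.70454244 + 54.45111681) = 22.7630.
t* = 2.110, so margin of error = 2.110 × 22.7630 = 48.0299.
Difference in means = 468 − 337 = 131.0000.
131.0000 ± 48.0299 → (82.97, 179.03).

(82.97, 179.03)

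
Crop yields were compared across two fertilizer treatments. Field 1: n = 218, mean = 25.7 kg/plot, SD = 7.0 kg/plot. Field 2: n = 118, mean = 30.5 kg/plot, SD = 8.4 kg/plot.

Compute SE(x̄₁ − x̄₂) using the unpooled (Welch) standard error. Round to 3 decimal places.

0.907

SE₁ = s₁/√n₁ = 7.0/√218 = 0.4741; SE₂ = 8.4/√118 = 0.7733.
Independent samples, unequal variances: SE_diff = √(SE₁² + SE₂²) = √(0.22477081 + 0.59799289) = 0.9071.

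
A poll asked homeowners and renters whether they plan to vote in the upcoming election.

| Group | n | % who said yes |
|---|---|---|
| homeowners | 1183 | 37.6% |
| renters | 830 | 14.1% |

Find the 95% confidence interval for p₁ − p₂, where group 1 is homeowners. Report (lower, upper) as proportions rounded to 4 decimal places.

SE₁ = √(p̂₁(1−p̂₁)/n₁) = √(0.3760·0.6240/1183) = 0.01408; SE₂ = √(0.1410·0.8590/830) = 0.01208.
Independent samples: SE of the difference = √(SE₁² + SE₂²) = √(0.0001982464 + 0.0001459264) = 0.01855.
z* for 95% confidence is 1.960, so the margin of error is 1.960 × 0.01855 = 0.03636.
Point estimate p̂₁ − p̂₂ = 0.3760 − 0.1410 = 0.2350.
0.2350 ± 0.03636 → (0.1986, 0.2714).

(0.1986, 0.2714)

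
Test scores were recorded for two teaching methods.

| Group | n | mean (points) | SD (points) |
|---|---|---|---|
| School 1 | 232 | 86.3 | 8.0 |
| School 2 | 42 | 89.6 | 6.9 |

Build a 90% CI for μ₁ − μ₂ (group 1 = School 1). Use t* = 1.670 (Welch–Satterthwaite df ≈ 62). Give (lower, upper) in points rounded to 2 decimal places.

(-5.28, -1.32)

Per-group SEs: s₁/√n₁ = 8.0/√232 = 0.5252, s₂/√n₂ = 6.9/√42 = 1.0647.
Unpooled SE of the difference: √(0.27583504 + 1.13358609) = 1.1872.
Margin of error = t* · SE = 1.670 × 1.1872 = 1.9826.
x̄₁ − x̄₂ = 86.3 − 89.6 = -3.3000.
CI: -3.3000 ± 1.9826 = (-5.28, -1.32).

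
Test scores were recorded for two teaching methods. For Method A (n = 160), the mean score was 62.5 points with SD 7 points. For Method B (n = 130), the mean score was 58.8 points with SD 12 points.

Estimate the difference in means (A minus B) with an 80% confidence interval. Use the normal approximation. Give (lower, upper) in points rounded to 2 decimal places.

Per-group SEs: s₁/√n₁ = 7/√160 = 0.5534, s₂/√n₂ = 12/√130 = 1.0525.
Unpooled SE of the difference: √(0.30625156 + 1.10775625) = 1.1891.
Margin of error = z* · SE = 1.282 × 1.1891 = 1.5244.
x̄₁ − x̄₂ = 62.5 − 58.8 = 3.7000.
CI: 3.7000 ± 1.5244 = (2.18, 5.22).

(2.18, 5.22)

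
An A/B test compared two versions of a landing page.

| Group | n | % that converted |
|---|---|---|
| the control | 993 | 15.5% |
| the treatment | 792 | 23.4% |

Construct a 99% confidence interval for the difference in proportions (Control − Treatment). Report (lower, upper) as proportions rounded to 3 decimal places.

(-0.128, -0.030)

The two standard errors are √(0.1550×0.8450/993) = 0.01148 and √(0.2340×0.7660/792) = 0.01504.
Because the samples are independent, SE_diff = √(0.01148² + 0.01504²) = 0.01892.
Using z* = 2.576 for 99%, ME = 2.576 × 0.01892 = 0.04874.
p̂₁ − p̂₂ = -0.0790; interval -0.0790 ± 0.04874 gives (-0.128, -0.030).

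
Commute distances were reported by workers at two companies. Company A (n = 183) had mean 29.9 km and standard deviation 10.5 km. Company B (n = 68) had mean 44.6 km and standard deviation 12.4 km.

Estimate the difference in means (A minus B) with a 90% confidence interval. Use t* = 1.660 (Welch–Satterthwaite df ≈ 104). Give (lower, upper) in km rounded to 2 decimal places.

Per-group SEs: s₁/√n₁ = 10.5/√183 = 0.7762, s₂/√n₂ = 12.4/√68 = 1.5037.
Unpooled SE of the difference: √(0.60248644 + 2.26111369) = 1.6922.
Margin of error = t* · SE = 1.660 × 1.6922 = 2.8091.
x̄₁ − x̄₂ = 29.9 − 44.6 = -14.7000.
CI: -14.7000 ± 2.8091 = (-17.51, -11.89).

(-17.51, -11.89)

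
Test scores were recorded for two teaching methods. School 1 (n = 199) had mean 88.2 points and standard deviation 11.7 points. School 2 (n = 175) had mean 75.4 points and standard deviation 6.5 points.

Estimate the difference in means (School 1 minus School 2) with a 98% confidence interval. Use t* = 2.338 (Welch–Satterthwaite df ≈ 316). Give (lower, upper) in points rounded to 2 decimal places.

(10.55, 15.05)

Per-group SEs: s₁/√n₁ = 11.7/√199 = 0.8294, s₂/√n₂ = 6.5/√175 = 0.4914.
Unpooled SE of the difference: √(0.68790436 + 0.24147396) = 0.9640.
Margin of error = t* · SE = 2.338 × 0.9640 = 2.2538.
x̄₁ − x̄₂ = 88.2 − 75.4 = 12.8000.
CI: 12.8000 ± 2.2538 = (10.55, 15.05).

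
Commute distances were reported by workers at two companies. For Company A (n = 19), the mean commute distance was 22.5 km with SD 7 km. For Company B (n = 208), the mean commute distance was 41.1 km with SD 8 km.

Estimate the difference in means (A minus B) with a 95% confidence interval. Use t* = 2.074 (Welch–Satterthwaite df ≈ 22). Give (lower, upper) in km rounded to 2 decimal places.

(-22.12, -15.08)

Standard errors of each mean: 7/√19 = 1.6059 and 8/√208 = 0.5547.
SE(x̄₁ − x̄₂) = √(1.6059² + 0.5547²) = 1.6990 for independent samples with unequal variances.
With t* = 2.074, the margin is 2.074 × 1.6990 = 3.5237.
x̄₁ − x̄₂ = 22.5 − 41.1 = -18.6000; the interval is -18.6000 ± 3.5237 = (-22.12, -15.08).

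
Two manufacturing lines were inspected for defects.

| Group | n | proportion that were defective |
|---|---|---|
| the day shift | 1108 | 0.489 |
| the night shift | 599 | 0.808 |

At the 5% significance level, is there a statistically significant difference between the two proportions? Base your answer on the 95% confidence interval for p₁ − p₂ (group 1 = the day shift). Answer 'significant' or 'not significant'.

significant

Each SE is √(p̂(1−p̂)/n): √(0.4890·0.5110/1108) = 0.01502 and √(0.8080·0.1920/599) = 0.01609.
SE(p̂₁ − p̂₂) = √(SE₁² + SE₂²) = √(0.0002256004 + 0.0002588881) = 0.02201, since the two samples are independent.
At 95% confidence z* = 1.960; margin = 1.960 × 0.02201 = 0.04314.
The difference is 0.4890 − 0.8080 = -0.3190, so the interval is -0.3190 ± 0.04314 = (-0.36214, -0.27586).
The interval (-0.36214, -0.27586) does not contain 0, so the difference is significant.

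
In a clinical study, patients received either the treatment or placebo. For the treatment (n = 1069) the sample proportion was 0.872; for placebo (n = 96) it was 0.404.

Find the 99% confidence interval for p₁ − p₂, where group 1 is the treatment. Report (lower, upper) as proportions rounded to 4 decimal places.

Each SE is √(p̂(1−p̂)/n): √(0.8720·0.1280/1069) = 0.01022 and √(0.4040·0.5960/96) = 0.05008.
SE(p̂₁ − p̂₂) = √(SE₁² + SE₂²) = √(0.0001044484 + 0.0025080064) = 0.05111, since the two samples are independent.
At 99% confidence z* = 2.576; margin = 2.576 × 0.05111 = 0.13166.
The difference is 0.8720 − 0.4040 = 0.4680, so the interval is 0.4680 ± 0.13166 = (0.3363, 0.5997).

(0.3363, 0.5997)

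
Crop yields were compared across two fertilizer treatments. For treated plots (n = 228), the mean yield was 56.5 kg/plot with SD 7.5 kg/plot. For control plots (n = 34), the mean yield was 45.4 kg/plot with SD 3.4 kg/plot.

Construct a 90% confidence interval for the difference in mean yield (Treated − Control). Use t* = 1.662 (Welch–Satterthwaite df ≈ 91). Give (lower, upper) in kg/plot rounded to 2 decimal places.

Per-group SEs: s₁/√n₁ = 7.5/√228 = 0.4967, s₂/√n₂ = 3.4/√34 = 0.5831.
Unpooled SE of the difference: √(0.24671089 + 0.34000561) = 0.7660.
Margin of error = t* · SE = 1.662 × 0.7660 = 1.2731.
x̄₁ − x̄₂ = 56.5 − 45.4 = 11.1000.
CI: 11.1000 ± 1.2731 = (9.83, 12.37).

(9.83, 12.37)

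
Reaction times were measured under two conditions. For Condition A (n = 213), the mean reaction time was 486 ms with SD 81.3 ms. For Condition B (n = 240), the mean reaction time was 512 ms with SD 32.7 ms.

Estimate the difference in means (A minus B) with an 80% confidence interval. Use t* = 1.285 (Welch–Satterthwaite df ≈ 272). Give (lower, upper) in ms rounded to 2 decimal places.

(-33.65, -18.35)

Standard errors of each mean: 81.3/√213 = 5.5706 and 32.7/√240 = 2.1108.
SE(x̄₁ − x̄₂) = √(5.5706² + 2.1108²) = 5.9571 for independent samples with unequal variances.
With t* = 1.285, the margin is 1.285 × 5.9571 = 7.6549.
x̄₁ − x̄₂ = 486 − 512 = -26.0000; the interval is -26.0000 ± 7.6549 = (-33.65, -18.35).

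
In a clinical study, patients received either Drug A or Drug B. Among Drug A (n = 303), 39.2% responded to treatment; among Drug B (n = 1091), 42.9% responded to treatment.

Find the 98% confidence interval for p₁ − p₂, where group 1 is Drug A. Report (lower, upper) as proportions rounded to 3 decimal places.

SE₁ = √(p̂₁(1−p̂₁)/n₁) = √(0.3920·0.6080/303) = 0.02805; SE₂ = √(0.4290·0.5710/1091) = 0.01498.
Independent samples: SE of the difference = √(SE₁² + SE₂²) = √(0.0007868025 + 0.0002244004) = 0.03180.
z* for 98% confidence is 2.326, so the margin of error is 2.326 × 0.03180 = 0.07397.
Point estimate p̂₁ − p̂₂ = 0.3920 − 0.4290 = -0.0370.
-0.0370 ± 0.07397 → (-0.111, 0.037).

(-0.111, 0.037)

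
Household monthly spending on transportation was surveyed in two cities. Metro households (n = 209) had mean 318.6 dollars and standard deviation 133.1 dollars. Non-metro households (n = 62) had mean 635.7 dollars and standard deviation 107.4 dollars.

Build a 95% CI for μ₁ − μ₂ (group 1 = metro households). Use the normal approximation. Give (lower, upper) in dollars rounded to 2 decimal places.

Standard errors of each mean: 133.1/√209 = 9.2067 and 107.4/√62 = 13.6398.
SE(x̄₁ − x̄₂) = √(9.2067² + 13.6398²) = 16.4562 for independent samples with unequal variances.
With z* = 1.960, the margin is 1.960 × 16.4562 = 32.2542.
x̄₁ − x̄₂ = 318.6 − 635.7 = -317.1000; the interval is -317.1000 ± 32.2542 = (-349.35, -284.85).

(-349.35, -284.85)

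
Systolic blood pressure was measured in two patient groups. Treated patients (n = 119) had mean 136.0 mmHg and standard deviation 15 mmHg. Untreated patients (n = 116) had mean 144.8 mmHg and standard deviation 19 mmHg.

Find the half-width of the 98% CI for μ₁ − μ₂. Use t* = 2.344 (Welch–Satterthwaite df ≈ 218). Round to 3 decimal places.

5.243

SE₁ = s₁/√n₁ = 15/√119 = 1.3750; SE₂ = 19/√116 = 1.7641.
Independent samples, unequal variances: SE_diff = √(SE₁² + SE₂²) = √(1.890625 + 3.11204881) = 2.2367.
t* = 2.344, so margin of error = 2.344 × 2.2367 = 5.2428.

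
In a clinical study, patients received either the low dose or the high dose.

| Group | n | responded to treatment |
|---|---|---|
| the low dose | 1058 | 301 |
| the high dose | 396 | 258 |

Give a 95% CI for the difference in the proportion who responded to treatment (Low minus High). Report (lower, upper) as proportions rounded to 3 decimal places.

(-0.421, -0.313)

Sample proportions: 301/1058 = 0.2845, 258/396 = 0.6515.
Each SE is √(p̂(1−p̂)/n): √(0.2845·0.7155/1058) = 0.01387 and √(0.6515·0.3485/396) = 0.02394.
SE(p̂₁ − p̂₂) = √(SE₁² + SE₂²) = √(0.0001923769 + 0.0005731236) = 0.02767, since the two samples are independent.
At 95% confidence z* = 1.960; margin = 1.960 × 0.02767 = 0.05423.
The difference is 0.2845 − 0.6515 = -0.3670, so the interval is -0.3670 ± 0.05423 = (-0.421, -0.313).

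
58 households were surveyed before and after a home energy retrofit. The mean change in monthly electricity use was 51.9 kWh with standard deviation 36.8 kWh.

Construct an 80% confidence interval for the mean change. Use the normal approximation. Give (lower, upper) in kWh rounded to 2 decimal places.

Paired design: SE = s_d/√n = 36.8/√58 = 4.8321.
z* = 1.282; margin of error = 1.282 × 4.8321 = 6.1948.
51.9 ± 6.1948 → (45.71, 58.09).

(45.71, 58.09)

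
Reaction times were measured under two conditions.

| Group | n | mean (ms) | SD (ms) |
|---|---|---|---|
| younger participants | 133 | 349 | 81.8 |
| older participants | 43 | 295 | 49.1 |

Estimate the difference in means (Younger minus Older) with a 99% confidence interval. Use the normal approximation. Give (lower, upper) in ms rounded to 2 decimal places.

(27.43, 80.57)

Per-group SEs: s₁/√n₁ = 81.8/√133 = 7.0930, s₂/√n₂ = 49.1/√43 = 7.4877.
Unpooled SE of the difference: √(50.310649 + 56.06565129) = 10.3139.
Margin of error = z* · SE = 2.576 × 10.3139 = 26.5686.
x̄₁ − x̄₂ = 349 − 295 = 54.0000.
CI: 54.0000 ± 26.5686 = (27.43, 80.57).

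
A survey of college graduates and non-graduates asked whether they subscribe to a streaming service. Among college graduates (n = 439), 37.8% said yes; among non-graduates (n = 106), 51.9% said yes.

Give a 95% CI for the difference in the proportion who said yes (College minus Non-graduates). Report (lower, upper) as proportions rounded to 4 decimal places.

Each SE is √(p̂(1−p̂)/n): √(0.3780·0.6220/439) = 0.02314 and √(0.5190·0.4810/106) = 0.04853.
SE(p̂₁ − p̂₂) = √(SE₁² + SE₂²) = √(0.0005354596 + 0.0023551609) = 0.05376, since the two samples are independent.
At 95% confidence z* = 1.960; margin = 1.960 × 0.05376 = 0.10537.
The difference is 0.3780 − 0.5190 = -0.1410, so the interval is -0.1410 ± 0.10537 = (-0.2464, -0.0356).

(-0.2464, -0.0356)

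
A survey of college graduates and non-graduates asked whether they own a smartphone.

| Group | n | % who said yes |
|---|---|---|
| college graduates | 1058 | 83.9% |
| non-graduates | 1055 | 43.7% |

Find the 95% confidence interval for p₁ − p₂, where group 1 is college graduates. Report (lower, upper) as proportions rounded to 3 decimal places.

(0.365, 0.439)

SE₁ = √(p̂₁(1−p̂₁)/n₁) = √(0.8390·0.1610/1058) = 0.01130; SE₂ = √(0.4370·0.5630/1055) = 0.01527.
Independent samples: SE of the difference = √(SE₁² + SE₂²) = √(0.00012769 + 0.0002331729) = 0.01900.
z* for 95% confidence is 1.960, so the margin of error is 1.960 × 0.01900 = 0.03724.
Point estimate p̂₁ − p̂₂ = 0.8390 − 0.4370 = 0.4020.
0.4020 ± 0.03724 → (0.365, 0.439).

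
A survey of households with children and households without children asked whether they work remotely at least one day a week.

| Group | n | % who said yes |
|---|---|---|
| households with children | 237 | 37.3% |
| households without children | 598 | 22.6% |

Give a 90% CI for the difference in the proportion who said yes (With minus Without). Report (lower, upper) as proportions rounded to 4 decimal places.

(0.0882, 0.2058)

SE₁ = √(p̂₁(1−p̂₁)/n₁) = √(0.3730·0.6270/237) = 0.03141; SE₂ = √(0.2260·0.7740/598) = 0.01710.
Independent samples: SE of the difference = √(SE₁² + SE₂²) = √(0.0009865881 + 0.00029241) = 0.03576.
z* for 90% confidence is 1.645, so the margin of error is 1.645 × 0.03576 = 0.05883.
Point estimate p̂₁ − p̂₂ = 0.3730 − 0.2260 = 0.1470.
0.1470 ± 0.05883 → (0.0882, 0.2058).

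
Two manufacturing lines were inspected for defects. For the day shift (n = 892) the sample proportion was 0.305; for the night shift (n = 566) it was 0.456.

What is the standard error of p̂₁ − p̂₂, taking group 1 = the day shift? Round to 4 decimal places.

0.0260

SE₁ = √(p̂₁(1−p̂₁)/n₁) = √(0.3050·0.6950/892) = 0.01542; SE₂ = √(0.4560·0.5440/566) = 0.02094.
Independent samples: SE of the difference = √(SE₁² + SE₂²) = √(0.0002377764 + 0.0004384836) = 0.02600.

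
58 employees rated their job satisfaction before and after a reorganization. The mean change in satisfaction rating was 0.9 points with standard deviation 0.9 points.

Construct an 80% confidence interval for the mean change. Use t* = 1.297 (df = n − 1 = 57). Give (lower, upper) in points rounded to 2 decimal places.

(0.75, 1.05)

Paired design: SE = s_d/√n = 0.9/√58 = 0.1182.
t* = 1.297; margin of error = 1.297 × 0.1182 = 0.1533.
0.9 ± 0.1533 → (0.75, 1.05).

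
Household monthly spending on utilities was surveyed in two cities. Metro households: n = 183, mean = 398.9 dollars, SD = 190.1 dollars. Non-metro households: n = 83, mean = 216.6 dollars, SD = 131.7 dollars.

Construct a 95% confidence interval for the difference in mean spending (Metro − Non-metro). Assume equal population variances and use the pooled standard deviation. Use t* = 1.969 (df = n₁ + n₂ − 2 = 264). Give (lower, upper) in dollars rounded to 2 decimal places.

Pooled variance s_p² = [182·190.1² + 82·131.7²] / (183+83−2) = 30300.7530, so s_p = 174.0711.
SE_diff = s_p·√(1/n₁ + 1/n₂) = 174.0711·√(1/183 + 1/83) = 23.0358.
t* = 1.969; margin = 1.969 × 23.0358 = 45.3575.
Difference = 398.9 − 216.6 = 182.3000.
182.3000 ± 45.3575 → (136.94, 227.66).

(136.94, 227.66)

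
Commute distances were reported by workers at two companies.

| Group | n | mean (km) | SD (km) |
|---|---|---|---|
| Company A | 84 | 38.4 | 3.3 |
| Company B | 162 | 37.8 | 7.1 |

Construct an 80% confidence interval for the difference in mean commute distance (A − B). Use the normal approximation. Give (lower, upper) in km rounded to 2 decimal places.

(-0.25, 1.45)

SE₁ = s₁/√n₁ = 3.3/√84 = 0.3601; SE₂ = 7.1/√162 = 0.5578.
Independent samples, unequal variances: SE_diff = √(SE₁² + SE₂²) = √(0.12967201 + 0.31114084) = 0.6639.
z* = 1.282, so margin of error = 1.282 × 0.6639 = 0.8511.
Difference in means = 38.4 − 37.8 = 0.6000.
0.6000 ± 0.8511 → (-0.25, 1.45).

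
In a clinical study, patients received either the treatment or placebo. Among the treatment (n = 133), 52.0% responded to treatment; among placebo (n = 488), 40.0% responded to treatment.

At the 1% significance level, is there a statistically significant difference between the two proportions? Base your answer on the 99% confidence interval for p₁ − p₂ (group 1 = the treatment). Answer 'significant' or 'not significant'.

not significant

The two standard errors are √(0.5200×0.4800/133) = 0.04332 and √(0.4000×0.6000/488) = 0.02218.
Because the samples are independent, SE_diff = √(0.04332² + 0.02218²) = 0.04867.
Using z* = 2.576 for 99%, ME = 2.576 × 0.04867 = 0.12537.
p̂₁ − p̂₂ = 0.1200; interval 0.1200 ± 0.12537 gives (-0.00537, 0.24537).
The interval (-0.00537, 0.24537) contains 0, so the difference is not significant.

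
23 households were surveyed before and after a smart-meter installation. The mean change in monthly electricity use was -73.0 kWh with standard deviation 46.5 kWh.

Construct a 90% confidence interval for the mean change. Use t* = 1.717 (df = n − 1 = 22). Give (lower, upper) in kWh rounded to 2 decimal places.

(-89.65, -56.35)

This is a matched-pairs design, so SE = s_d/√n = 46.5/√23 = 9.6959.
Margin = 1.717 × 9.6959 = 16.6479; the interval is -73.0 ± 16.6479 = (-89.65, -56.35).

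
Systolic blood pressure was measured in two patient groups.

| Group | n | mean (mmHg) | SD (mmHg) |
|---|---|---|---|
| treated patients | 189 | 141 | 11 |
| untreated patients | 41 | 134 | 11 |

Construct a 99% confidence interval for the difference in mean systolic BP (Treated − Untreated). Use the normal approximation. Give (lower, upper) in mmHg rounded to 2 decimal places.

(2.12, 11.88)

Per-group SEs: s₁/√n₁ = 11/√189 = 0.8001, s₂/√n₂ = 11/√41 = 1.7179.
Unpooled SE of the difference: √(0.64016001 + 2.95118041) = 1.8951.
Margin of error = z* · SE = 2.576 × 1.8951 = 4.8818.
x̄₁ − x̄₂ = 141 − 134 = 7.0000.
CI: 7.0000 ± 4.8818 = (2.12, 11.88).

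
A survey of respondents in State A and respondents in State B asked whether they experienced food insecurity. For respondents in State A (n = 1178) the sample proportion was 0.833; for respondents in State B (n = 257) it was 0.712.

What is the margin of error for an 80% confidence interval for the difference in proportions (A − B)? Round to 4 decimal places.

0.0388

The two standard errors are √(0.8330×0.1670/1178) = 0.01087 and √(0.7120×0.2880/257) = 0.02825.
Because the samples are independent, SE_diff = √(0.01087² + 0.02825²) = 0.03027.
Using z* = 1.282 for 80%, ME = 1.282 × 0.03027 = 0.03881.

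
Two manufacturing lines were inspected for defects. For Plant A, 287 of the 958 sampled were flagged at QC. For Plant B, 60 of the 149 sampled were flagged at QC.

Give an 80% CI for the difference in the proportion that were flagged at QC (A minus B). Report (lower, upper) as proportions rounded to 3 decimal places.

(-0.158, -0.048)

Sample proportions: 287/958 = 0.2996, 60/149 = 0.4027.
Each SE is √(p̂(1−p̂)/n): √(0.2996·0.7004/958) = 0.01480 and √(0.4027·0.5973/149) = 0.04018.
SE(p̂₁ − p̂₂) = √(SE₁² + SE₂²) = √(0.00021904 + 0.0016144324) = 0.04282, since the two samples are independent.
At 80% confidence z* = 1.282; margin = 1.282 × 0.04282 = 0.05490.
The difference is 0.2996 − 0.4027 = -0.1031, so the interval is -0.1031 ± 0.05490 = (-0.158, -0.048).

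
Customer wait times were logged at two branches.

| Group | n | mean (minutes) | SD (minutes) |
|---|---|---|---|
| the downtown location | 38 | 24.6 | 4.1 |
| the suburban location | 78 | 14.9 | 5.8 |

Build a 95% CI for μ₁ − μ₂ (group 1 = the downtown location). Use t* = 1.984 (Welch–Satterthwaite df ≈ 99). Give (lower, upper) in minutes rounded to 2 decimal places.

Standard errors of each mean: 4.1/√38 = 0.6651 and 5.8/√78 = 0.6567.
SE(x̄₁ − x̄₂) = √(0.6651² + 0.6567²) = 0.9347 for independent samples with unequal variances.
With t* = 1.984, the margin is 1.984 × 0.9347 = 1.8544.
x̄₁ − x̄₂ = 24.6 − 14.9 = 9.7000; the interval is 9.7000 ± 1.8544 = (7.85, 11.55).

(7.85, 11.55)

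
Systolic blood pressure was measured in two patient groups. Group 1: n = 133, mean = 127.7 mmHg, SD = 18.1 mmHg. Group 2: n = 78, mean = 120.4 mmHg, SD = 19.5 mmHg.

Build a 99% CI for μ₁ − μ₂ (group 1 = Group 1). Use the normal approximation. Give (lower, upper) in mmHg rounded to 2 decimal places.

Per-group SEs: s₁/√n₁ = 18.1/√133 = 1.5695, s₂/√n₂ = 19.5/√78 = 2.2079.
Unpooled SE of the difference: √(2.46333025 + 4.87482241) = 2.7089.
Margin of error = z* · SE = 2.576 × 2.7089 = 6.9781.
x̄₁ − x̄₂ = 127.7 − 120.4 = 7.3000.
CI: 7.3000 ± 6.9781 = (0.32, 14.28).

(0.32, 14.28)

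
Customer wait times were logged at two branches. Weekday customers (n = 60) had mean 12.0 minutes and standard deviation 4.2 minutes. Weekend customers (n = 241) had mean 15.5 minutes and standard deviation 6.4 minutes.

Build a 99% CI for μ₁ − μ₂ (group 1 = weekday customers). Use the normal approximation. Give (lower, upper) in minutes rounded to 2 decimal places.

(-5.25, -1.75)

Standard errors of each mean: 4.2/√60 = 0.5422 and 6.4/√241 = 0.4123.
SE(x̄₁ − x̄₂) = √(0.5422² + 0.4123²) = 0.6812 for independent samples with unequal variances.
With z* = 2.576, the margin is 2.576 × 0.6812 = 1.7548.
x̄₁ − x̄₂ = 12.0 − 15.5 = -3.5000; the interval is -3.5000 ± 1.7548 = (-5.25, -1.75).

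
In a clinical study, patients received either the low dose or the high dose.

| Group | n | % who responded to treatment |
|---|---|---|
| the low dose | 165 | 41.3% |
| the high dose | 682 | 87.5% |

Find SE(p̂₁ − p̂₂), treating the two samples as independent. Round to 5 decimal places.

SE₁ = √(p̂₁(1−p̂₁)/n₁) = √(0.4130·0.5870/165) = 0.03833; SE₂ = √(0.8750·0.1250/682) = 0.01266.
Independent samples: SE of the difference = √(SE₁² + SE₂²) = √(0.0014691889 + 0.0001602756) = 0.04037.

0.04037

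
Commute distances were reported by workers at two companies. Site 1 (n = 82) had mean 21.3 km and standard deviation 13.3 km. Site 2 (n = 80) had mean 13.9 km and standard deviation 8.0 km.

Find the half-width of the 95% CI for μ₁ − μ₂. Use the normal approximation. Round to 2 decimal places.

Per-group SEs: s₁/√n₁ = 13.3/√82 = 1.4687, s₂/√n₂ = 8.0/√80 = 0.8944.
Unpooled SE of the difference: √(2.15707969 + 0.79995136) = 1.7196.
Margin of error = z* · SE = 1.960 × 1.7196 = 3.3704.

3.37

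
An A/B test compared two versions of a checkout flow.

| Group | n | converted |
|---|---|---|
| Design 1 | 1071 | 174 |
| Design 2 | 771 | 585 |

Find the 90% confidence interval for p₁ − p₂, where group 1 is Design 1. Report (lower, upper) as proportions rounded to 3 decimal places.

Sample proportions: 174/1071 = 0.1625, 585/771 = 0.7588.
Each SE is √(p̂(1−p̂)/n): √(0.1625·0.8375/1071) = 0.01127 and √(0.7588·0.2412/771) = 0.01541.
SE(p̂₁ − p̂₂) = √(SE₁² + SE₂²) = √(0.0001270129 + 0.0002374681) = 0.01909, since the two samples are independent.
At 90% confidence z* = 1.645; margin = 1.645 × 0.01909 = 0.03140.
The difference is 0.1625 − 0.7588 = -0.5963, so the interval is -0.5963 ± 0.03140 = (-0.628, -0.565).

(-0.628, -0.565)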